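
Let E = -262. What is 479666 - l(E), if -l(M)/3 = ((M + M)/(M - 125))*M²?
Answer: 97846370/129 ≈ 7.5850e+5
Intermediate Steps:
l(M) = -6*M³/(-125 + M) (l(M) = -3*(M + M)/(M - 125)*M² = -3*(2*M)/(-125 + M)*M² = -3*2*M/(-125 + M)*M² = -6*M³/(-125 + M))
479666 - l(E) = 479666 - (-6)*(-262)³/(-125 - 262) = 479666 - (-6)*(-17984728)/(-387) = 479666 - (-6)*(-17984728)*(-1)/387 = 479666 - 1*(-35969456/129) = 479666 + 35969456/129 = 97846370/129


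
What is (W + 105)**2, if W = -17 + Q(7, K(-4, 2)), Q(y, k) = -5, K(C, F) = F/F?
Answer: 6889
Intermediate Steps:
K(C, F) = 1
W = -22 (W = -17 - 5 = -22)
(W + 105)**2 = (-22 + 105)**2 = 83**2 = 6889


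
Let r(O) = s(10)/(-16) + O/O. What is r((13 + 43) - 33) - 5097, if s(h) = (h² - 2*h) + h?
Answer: -40813/8 ≈ -5101.6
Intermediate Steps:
s(h) = h² - h
r(O) = -37/8 (r(O) = (10*(-1 + 10))/(-16) + O/O = (10*9)*(-1/16) + 1 = 90*(-1/16) + 1 = -45/8 + 1 = -37/8)
r((13 + 43) - 33) - 5097 = -37/8 - 5097 = -40813/8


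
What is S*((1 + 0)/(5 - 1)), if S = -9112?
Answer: -2278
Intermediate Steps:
S*((1 + 0)/(5 - 1)) = -9112*(1 + 0)/(5 - 1) = -9112/4 = -9112*¼ = -2278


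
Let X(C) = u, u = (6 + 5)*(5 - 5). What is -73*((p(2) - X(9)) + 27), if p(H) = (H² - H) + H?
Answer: -2263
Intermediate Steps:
u = 0 (u = 11*0 = 0)
X(C) = 0
p(H) = H²
-73*((p(2) - X(9)) + 27) = -73*((2² - 1*0) + 27) = -73*((4 + 0) + 27) = -73*(4 + 27) = -73*31 = -2263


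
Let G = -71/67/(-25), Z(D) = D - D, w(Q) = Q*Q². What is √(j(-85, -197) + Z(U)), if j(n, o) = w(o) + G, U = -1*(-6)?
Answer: 6*I*√23833388338/335 ≈ 2765.0*I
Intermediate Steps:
w(Q) = Q³
U = 6
Z(D) = 0
G = 71/1675 (G = -71*1/67*(-1/25) = -71/67*(-1/25) = 71/1675 ≈ 0.042388)
j(n, o) = 71/1675 + o³ (j(n, o) = o³ + 71/1675 = 71/1675 + o³)
√(j(-85, -197) + Z(U)) = √((71/1675 + (-197)³) + 0) = √((71/1675 - 7645373) + 0) = √(-12805999704/1675 + 0) = √(-12805999704/1675) = 6*I*√23833388338/335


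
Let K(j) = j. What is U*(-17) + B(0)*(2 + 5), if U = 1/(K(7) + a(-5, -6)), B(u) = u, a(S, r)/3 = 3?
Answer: -17/16 ≈ -1.0625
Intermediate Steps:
a(S, r) = 9 (a(S, r) = 3*3 = 9)
U = 1/16 (U = 1/(7 + 9) = 1/16 ≈ 0.062500)
U*(-17) + B(0)*(2 + 5) = (1/16)*(-17) + 0*(2 + 5) = -17/16 + 0*7 = -17/16 + 0 = -17/16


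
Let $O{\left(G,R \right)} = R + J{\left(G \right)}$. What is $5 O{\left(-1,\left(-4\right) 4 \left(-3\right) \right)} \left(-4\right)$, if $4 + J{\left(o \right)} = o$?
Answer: $-860$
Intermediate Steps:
$J{\left(o \right)} = -4 + o$
$O{\left(G,R \right)} = -4 + G + R$ ($O{\left(G,R \right)} = R + \left(-4 + G\right) = -4 + G + R$)
$5 O{\left(-1,\left(-4\right) 4 \left(-3\right) \right)} \left(-4\right) = 5 \left(-4 - 1 + \left(-4\right) 4 \left(-3\right)\right) \left(-4\right) = 5 \left(-4 - 1 - -48\right) \left(-4\right) = 5 \left(-4 - 1 + 48\right) \left(-4\right) = 5 \cdot 43 \left(-4\right) = 215 \left(-4\right) = -860$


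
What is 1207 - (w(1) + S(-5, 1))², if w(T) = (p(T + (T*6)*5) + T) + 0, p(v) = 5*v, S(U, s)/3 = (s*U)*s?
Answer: -18674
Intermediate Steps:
S(U, s) = 3*U*s² (S(U, s) = 3*((s*U)*s) = 3*((U*s)*s) = 3*(U*s²) = 3*U*s²)
w(T) = 156*T (w(T) = (5*(T + (T*6)*5) + T) + 0 = (5*(T + (6*T)*5) + T) + 0 = (5*(T + 30*T) + T) + 0 = (5*(31*T) + T) + 0 = (155*T + T) + 0 = 156*T + 0 = 156*T)
1207 - (w(1) + S(-5, 1))² = 1207 - (156*1 + 3*(-5)*1²)² = 1207 - (156 + 3*(-5)*1)² = 1207 - (156 - 15)² = 1207 - 1*141² = 1207 - 1*19881 = 1207 - 19881 = -18674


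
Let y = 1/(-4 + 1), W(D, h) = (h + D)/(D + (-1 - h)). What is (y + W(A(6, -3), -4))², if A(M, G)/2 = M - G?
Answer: ⅑ ≈ 0.11111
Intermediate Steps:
A(M, G) = -2*G + 2*M (A(M, G) = 2*(M - G) = -2*G + 2*M)
W(D, h) = (D + h)/(-1 + D - h)
y = -⅓ (y = 1/(-3) = -⅓ ≈ -0.33333)
(y + W(A(6, -3), -4))² = (-⅓ + (-(-2*(-3) + 2*6) - 1*(-4))/(1 - 4 - (-2*(-3) + 2*6)))² = (-⅓ + (-(6 + 12) + 4)/(1 - 4 - (6 + 12)))² = (-⅓ + (-1*18 + 4)/(1 - 4 - 1*18))² = (-⅓ + (-18 + 4)/(1 - 4 - 18))² = (-⅓ - 14/(-21))² = (-⅓ - 1/21*(-14))² = (-⅓ + ⅔)² = (⅓)² = ⅑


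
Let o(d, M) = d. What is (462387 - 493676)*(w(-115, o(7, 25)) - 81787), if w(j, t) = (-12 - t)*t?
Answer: 2563194880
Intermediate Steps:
w(j, t) = t*(-12 - t)
(462387 - 493676)*(w(-115, o(7, 25)) - 81787) = (462387 - 493676)*(-1*7*(12 + 7) - 81787) = -31289*(-1*7*19 - 81787) = -31289*(-133 - 81787) = -31289*(-81920) = 2563194880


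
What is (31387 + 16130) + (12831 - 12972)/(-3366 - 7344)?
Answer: 169635737/3570 ≈ 47517.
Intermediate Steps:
(31387 + 16130) + (12831 - 12972)/(-3366 - 7344) = 47517 - 141/(-10710) = 47517 - 141*(-1/10710) = 47517 + 47/3570 = 169635737/3570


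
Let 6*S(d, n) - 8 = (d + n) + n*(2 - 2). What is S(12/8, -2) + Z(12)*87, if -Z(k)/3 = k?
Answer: -12523/4 ≈ -3130.8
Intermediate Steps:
Z(k) = -3*k
S(d, n) = 4/3 + d/6 + n/6 (S(d, n) = 4/3 + ((d + n) + n*(2 - 2))/6 = 4/3 + ((d + n) + n*0)/6 = 4/3 + ((d + n) + 0)/6 = 4/3 + (d + n)/6 = 4/3 + (d/6 + n/6) = 4/3 + d/6 + n/6)
S(12/8, -2) + Z(12)*87 = (4/3 + (12/8)/6 + (⅙)*(-2)) - 3*12*87 = (4/3 + (12*(⅛))/6 - ⅓) - 36*87 = (4/3 + (⅙)*(3/2) - ⅓) - 3132 = (4/3 + ¼ - ⅓) - 3132 = 5/4 - 3132 = -12523/4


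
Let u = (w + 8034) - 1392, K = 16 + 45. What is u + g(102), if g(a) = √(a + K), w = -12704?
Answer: -6062 + √163 ≈ -6049.2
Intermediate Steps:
K = 61
g(a) = √(61 + a) (g(a) = √(a + 61) = √(61 + a))
u = -6062 (u = (-12704 + 8034) - 1392 = -4670 - 1392 = -6062)
u + g(102) = -6062 + √(61 + 102) = -6062 + √163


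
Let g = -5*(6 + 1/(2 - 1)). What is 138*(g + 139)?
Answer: 14352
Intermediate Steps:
g = -35 (g = -5*(6 + 1/1) = -5*(6 + 1) = -5*7 = -35)
138*(g + 139) = 138*(-35 + 139) = 138*104 = 14352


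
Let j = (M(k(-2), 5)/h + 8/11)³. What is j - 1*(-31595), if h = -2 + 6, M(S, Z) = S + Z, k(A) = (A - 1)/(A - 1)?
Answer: 336541209/10648 ≈ 31606.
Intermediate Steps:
k(A) = 1 (k(A) = (-1 + A)/(-1 + A) = 1)
h = 4
j = 117649/10648 (j = ((1 + 5)/4 + 8/11)³ = (6*(¼) + 8*(1/11))³ = (3/2 + 8/11)³ = (49/22)³ = 117649/10648 ≈ 11.049)
j - 1*(-31595) = 117649/10648 - 1*(-31595) = 117649/10648 + 31595 = 336541209/10648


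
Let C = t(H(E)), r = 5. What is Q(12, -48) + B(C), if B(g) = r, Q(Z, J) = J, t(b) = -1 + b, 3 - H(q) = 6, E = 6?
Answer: -43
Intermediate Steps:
H(q) = -3 (H(q) = 3 - 1*6 = 3 - 6 = -3)
C = -4 (C = -1 - 3 = -4)
B(g) = 5
Q(12, -48) + B(C) = -48 + 5 = -43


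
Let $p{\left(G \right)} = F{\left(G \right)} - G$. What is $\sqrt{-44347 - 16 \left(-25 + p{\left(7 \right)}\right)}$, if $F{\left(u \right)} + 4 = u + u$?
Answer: $i \sqrt{43995} \approx 209.75 i$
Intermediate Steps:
$F{\left(u \right)} = -4 + 2 u$ ($F{\left(u \right)} = -4 + \left(u + u\right) = -4 + 2 u$)
$p{\left(G \right)} = -4 + G$ ($p{\left(G \right)} = \left(-4 + 2 G\right) - G = -4 + G$)
$\sqrt{-44347 - 16 \left(-25 + p{\left(7 \right)}\right)} = \sqrt{-44347 - 16 \left(-25 + \left(-4 + 7\right)\right)} = \sqrt{-44347 - 16 \left(-25 + 3\right)} = \sqrt{-44347 - -352} = \sqrt{-44347 + 352} = \sqrt{-43995} = i \sqrt{43995}$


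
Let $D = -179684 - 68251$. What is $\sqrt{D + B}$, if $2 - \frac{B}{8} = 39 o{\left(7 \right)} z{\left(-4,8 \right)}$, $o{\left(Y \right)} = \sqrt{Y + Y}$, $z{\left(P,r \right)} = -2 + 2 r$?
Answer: $\sqrt{-247919 - 4368 \sqrt{14}} \approx 514.06 i$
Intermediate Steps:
$o{\left(Y \right)} = \sqrt{2} \sqrt{Y}$ ($o{\left(Y \right)} = \sqrt{2 Y} = \sqrt{2} \sqrt{Y}$)
$D = -247935$ ($D = -179684 - 68251 = -247935$)
$B = 16 - 4368 \sqrt{14}$ ($B = 16 - 8 \cdot 39 \sqrt{2} \sqrt{7} \left(-2 + 2 \cdot 8\right) = 16 - 8 \cdot 39 \sqrt{14} \left(-2 + 16\right) = 16 - 8 \cdot 39 \sqrt{14} \cdot 14 = 16 - 8 \cdot 546 \sqrt{14} = 16 - 4368 \sqrt{14} \approx -16328.0$)
$\sqrt{D + B} = \sqrt{-247935 + \left(16 - 4368 \sqrt{14}\right)} = \sqrt{-247919 - 4368 \sqrt{14}}$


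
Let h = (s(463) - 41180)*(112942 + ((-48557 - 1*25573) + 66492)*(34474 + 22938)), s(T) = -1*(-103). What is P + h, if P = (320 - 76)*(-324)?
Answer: 18008153188322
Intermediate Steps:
s(T) = 103
P = -79056 (P = 244*(-324) = -79056)
h = 18008153267378 (h = (103 - 41180)*(112942 + ((-48557 - 1*25573) + 66492)*(34474 + 22938)) = -41077*(112942 + ((-48557 - 25573) + 66492)*57412) = -41077*(112942 + (-74130 + 66492)*57412) = -41077*(112942 - 7638*57412) = -41077*(112942 - 438512856) = -41077*(-438399914) = 18008153267378)
P + h = -79056 + 18008153267378 = 18008153188322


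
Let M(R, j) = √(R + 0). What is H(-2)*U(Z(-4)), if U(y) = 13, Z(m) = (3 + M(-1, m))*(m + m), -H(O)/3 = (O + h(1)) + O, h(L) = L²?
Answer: 117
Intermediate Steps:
M(R, j) = √R
H(O) = -3 - 6*O (H(O) = -3*((O + 1²) + O) = -3*((O + 1) + O) = -3*((1 + O) + O) = -3*(1 + 2*O) = -3 - 6*O)
Z(m) = 2*m*(3 + I) (Z(m) = (3 + √(-1))*(m + m) = (3 + I)*(2*m) = 2*m*(3 + I))
H(-2)*U(Z(-4)) = (-3 - 6*(-2))*13 = (-3 + 12)*13 = 9*13 = 117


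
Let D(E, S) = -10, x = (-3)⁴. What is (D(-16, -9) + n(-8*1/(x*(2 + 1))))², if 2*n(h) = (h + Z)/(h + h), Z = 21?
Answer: 29322225/1024 ≈ 28635.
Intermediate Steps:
x = 81
n(h) = (21 + h)/(4*h) (n(h) = ((h + 21)/(h + h))/2 = ((21 + h)/((2*h)))/2 = ((21 + h)*(1/(2*h)))/2 = ((21 + h)/(2*h))/2 = (21 + h)/(4*h))
(D(-16, -9) + n(-8*1/(x*(2 + 1))))² = (-10 + (21 - 8*1/(81*(2 + 1)))/(4*((-8*1/(81*(2 + 1))))))² = (-10 + (21 - 8/(3*81))/(4*((-8/(3*81)))))² = (-10 + (21 - 8/243)/(4*((-8/243))))² = (-10 + (21 - 8*1/243)/(4*((-8*1/243))))² = (-10 + (21 - 8/243)/(4*(-8/243)))² = (-10 + (¼)*(-243/8)*(5095/243))² = (-10 - 5095/32)² = (-5415/32)² = 29322225/1024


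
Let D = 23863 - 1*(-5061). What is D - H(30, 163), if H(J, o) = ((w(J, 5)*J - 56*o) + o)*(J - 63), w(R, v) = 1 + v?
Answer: -260981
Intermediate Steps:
D = 28924 (D = 23863 + 5061 = 28924)
H(J, o) = (-63 + J)*(-55*o + 6*J) (H(J, o) = (((1 + 5)*J - 56*o) + o)*(J - 63) = ((6*J - 56*o) + o)*(-63 + J) = ((-56*o + 6*J) + o)*(-63 + J) = (-55*o + 6*J)*(-63 + J) = (-63 + J)*(-55*o + 6*J))
D - H(30, 163) = 28924 - (-378*30 + 6*30² + 3465*163 - 55*30*163) = 28924 - (-11340 + 6*900 + 564795 - 268950) = 28924 - (-11340 + 5400 + 564795 - 268950) = 28924 - 1*289905 = 28924 - 289905 = -260981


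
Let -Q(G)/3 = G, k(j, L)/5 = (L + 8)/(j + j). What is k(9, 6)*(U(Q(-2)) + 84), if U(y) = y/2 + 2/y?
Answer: 9170/27 ≈ 339.63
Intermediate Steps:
k(j, L) = 5*(8 + L)/(2*j) (k(j, L) = 5*((L + 8)/(j + j)) = 5*((8 + L)/((2*j))) = 5*((8 + L)*(1/(2*j))) = 5*((8 + L)/(2*j)) = 5*(8 + L)/(2*j))
Q(G) = -3*G
U(y) = y/2 + 2/y (U(y) = y*(1/2) + 2/y = y/2 + 2/y)
k(9, 6)*(U(Q(-2)) + 84) = ((5/2)*(8 + 6)/9)*(((-3*(-2))/2 + 2/((-3*(-2)))) + 84) = ((5/2)*(1/9)*14)*(((1/2)*6 + 2/6) + 84) = 35*((3 + 2*(1/6)) + 84)/9 = 35*((3 + 1/3) + 84)/9 = 35*(10/3 + 84)/9 = (35/9)*(262/3) = 9170/27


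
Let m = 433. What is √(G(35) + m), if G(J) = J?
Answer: 6*√13 ≈ 21.633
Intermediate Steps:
√(G(35) + m) = √(35 + 433) = √468 = 6*√13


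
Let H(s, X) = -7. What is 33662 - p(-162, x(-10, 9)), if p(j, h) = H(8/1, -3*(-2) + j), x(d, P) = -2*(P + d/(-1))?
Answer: 33669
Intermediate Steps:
x(d, P) = -2*P + 2*d (x(d, P) = -2*(P + d*(-1)) = -2*(P - d) = -2*P + 2*d)
p(j, h) = -7
33662 - p(-162, x(-10, 9)) = 33662 - 1*(-7) = 33662 + 7 = 33669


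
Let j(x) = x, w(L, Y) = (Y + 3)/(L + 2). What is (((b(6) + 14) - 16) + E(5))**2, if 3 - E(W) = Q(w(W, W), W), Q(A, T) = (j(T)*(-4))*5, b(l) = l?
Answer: 11449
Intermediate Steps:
w(L, Y) = (3 + Y)/(2 + L)
Q(A, T) = -20*T (Q(A, T) = (T*(-4))*5 = -4*T*5 = -20*T)
E(W) = 3 + 20*W (E(W) = 3 - (-20)*W = 3 + 20*W)
(((b(6) + 14) - 16) + E(5))**2 = (((6 + 14) - 16) + (3 + 20*5))**2 = ((20 - 16) + (3 + 100))**2 = (4 + 103)**2 = 107**2 = 11449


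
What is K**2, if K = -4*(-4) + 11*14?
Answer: 28900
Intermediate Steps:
K = 170 (K = 16 + 154 = 170)
K**2 = 170**2 = 28900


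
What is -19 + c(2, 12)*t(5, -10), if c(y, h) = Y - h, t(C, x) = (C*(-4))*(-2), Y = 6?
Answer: -259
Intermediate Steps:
t(C, x) = 8*C (t(C, x) = -4*C*(-2) = 8*C)
c(y, h) = 6 - h
-19 + c(2, 12)*t(5, -10) = -19 + (6 - 1*12)*(8*5) = -19 + (6 - 12)*40 = -19 - 6*40 = -19 - 240 = -259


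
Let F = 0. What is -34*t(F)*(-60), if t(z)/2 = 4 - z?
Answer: 16320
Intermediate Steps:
t(z) = 8 - 2*z (t(z) = 2*(4 - z) = 8 - 2*z)
-34*t(F)*(-60) = -34*(8 - 2*0)*(-60) = -34*(8 + 0)*(-60) = -34*8*(-60) = -272*(-60) = 16320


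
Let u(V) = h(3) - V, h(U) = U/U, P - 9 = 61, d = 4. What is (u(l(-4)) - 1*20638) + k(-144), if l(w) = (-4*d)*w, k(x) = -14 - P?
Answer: -20785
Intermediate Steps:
P = 70 (P = 9 + 61 = 70)
h(U) = 1
k(x) = -84 (k(x) = -14 - 1*70 = -14 - 70 = -84)
l(w) = -16*w (l(w) = (-4*4)*w = -16*w)
u(V) = 1 - V
(u(l(-4)) - 1*20638) + k(-144) = ((1 - (-16)*(-4)) - 1*20638) - 84 = ((1 - 1*64) - 20638) - 84 = ((1 - 64) - 20638) - 84 = (-63 - 20638) - 84 = -20701 - 84 = -20785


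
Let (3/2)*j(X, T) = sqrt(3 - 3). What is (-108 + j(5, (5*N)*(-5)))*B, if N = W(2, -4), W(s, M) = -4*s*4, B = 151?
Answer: -16308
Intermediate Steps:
W(s, M) = -16*s
N = -32 (N = -16*2 = -32)
j(X, T) = 0 (j(X, T) = 2*sqrt(3 - 3)/3 = 2*sqrt(0)/3 = (2/3)*0 = 0)
(-108 + j(5, (5*N)*(-5)))*B = (-108 + 0)*151 = -108*151 = -16308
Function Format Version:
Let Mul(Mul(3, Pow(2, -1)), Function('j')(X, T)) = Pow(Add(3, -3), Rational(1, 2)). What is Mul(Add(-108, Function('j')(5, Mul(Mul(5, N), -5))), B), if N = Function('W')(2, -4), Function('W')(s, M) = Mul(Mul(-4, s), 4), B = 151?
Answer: -16308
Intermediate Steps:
Function('W')(s, M) = Mul(-16, s)
N = -32 (N = Mul(-16, 2) = -32)
Function('j')(X, T) = 0 (Function('j')(X, T) = Mul(Rational(2, 3), Pow(Add(3, -3), Rational(1, 2))) = Mul(Rational(2, 3), Pow(0, Rational(1, 2))) = Mul(Rational(2, 3), 0) = 0)
Mul(Add(-108, Function('j')(5, Mul(Mul(5, N), -5))), B) = Mul(Add(-108, 0), 151) = Mul(-108, 151) = -16308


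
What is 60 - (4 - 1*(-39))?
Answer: 17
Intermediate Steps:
60 - (4 - 1*(-39)) = 60 - (4 + 39) = 60 - 43 = 17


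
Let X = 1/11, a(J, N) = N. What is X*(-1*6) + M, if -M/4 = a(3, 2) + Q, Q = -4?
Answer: 82/11 ≈ 7.4545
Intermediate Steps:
M = 8 (M = -4*(2 - 4) = -4*(-2) = 8)
X = 1/11 ≈ 0.090909
X*(-1*6) + M = (-1*6)/11 + 8 = (1/11)*(-6) + 8 = -6/11 + 8 = 82/11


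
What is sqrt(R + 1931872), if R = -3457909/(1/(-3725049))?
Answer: sqrt(12880882394413) ≈ 3.5890e+6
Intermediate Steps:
R = 12880880462541 (R = -3457909/(-1/3725049) = -3457909*(-3725049) = 12880880462541)
sqrt(R + 1931872) = sqrt(12880880462541 + 1931872) = sqrt(12880882394413)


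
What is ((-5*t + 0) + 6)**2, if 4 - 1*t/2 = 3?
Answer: 16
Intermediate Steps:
t = 2 (t = 8 - 2*3 = 8 - 6 = 2)
((-5*t + 0) + 6)**2 = ((-5*2 + 0) + 6)**2 = ((-10 + 0) + 6)**2 = (-10 + 6)**2 = (-4)**2 = 16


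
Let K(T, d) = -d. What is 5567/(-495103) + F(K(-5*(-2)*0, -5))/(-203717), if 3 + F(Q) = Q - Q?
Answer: -1132607230/100860897851 ≈ -0.011229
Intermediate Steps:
F(Q) = -3 (F(Q) = -3 + (Q - Q) = -3 + 0 = -3)
5567/(-495103) + F(K(-5*(-2)*0, -5))/(-203717) = 5567/(-495103) - 3/(-203717) = 5567*(-1/495103) - 3*(-1/203717) = -5567/495103 + 3/203717 = -1132607230/100860897851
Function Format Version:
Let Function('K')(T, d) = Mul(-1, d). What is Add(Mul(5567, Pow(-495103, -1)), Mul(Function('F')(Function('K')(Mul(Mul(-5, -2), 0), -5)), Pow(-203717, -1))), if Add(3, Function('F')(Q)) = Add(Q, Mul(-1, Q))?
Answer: Rational(-1132607230, 100860897851) ≈ -0.011229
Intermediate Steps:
Function('F')(Q) = -3 (Function('F')(Q) = Add(-3, Add(Q, Mul(-1, Q))) = Add(-3, 0) = -3)
Add(Mul(5567, Pow(-495103, -1)), Mul(Function('F')(Function('K')(Mul(Mul(-5, -2), 0), -5)), Pow(-203717, -1))) = Add(Mul(5567, Pow(-495103, -1)), Mul(-3, Pow(-203717, -1))) = Add(Mul(5567, Rational(-1, 495103)), Mul(-3, Rational(-1, 203717))) = Add(Rational(-5567, 495103), Rational(3, 203717)) = Rational(-1132607230, 100860897851)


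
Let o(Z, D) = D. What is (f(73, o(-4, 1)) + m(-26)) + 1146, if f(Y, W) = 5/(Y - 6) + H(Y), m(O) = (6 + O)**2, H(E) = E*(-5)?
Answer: 79132/67 ≈ 1181.1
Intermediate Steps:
H(E) = -5*E
f(Y, W) = -5*Y + 5/(-6 + Y) (f(Y, W) = 5/(Y - 6) - 5*Y = 5/(-6 + Y) - 5*Y = -5*Y + 5/(-6 + Y))
(f(73, o(-4, 1)) + m(-26)) + 1146 = (5*(1 - 1*73**2 + 6*73)/(-6 + 73) + (6 - 26)**2) + 1146 = (5*(1 - 1*5329 + 438)/67 + (-20)**2) + 1146 = (5*(1/67)*(1 - 5329 + 438) + 400) + 1146 = (5*(1/67)*(-4890) + 400) + 1146 = (-24450/67 + 400) + 1146 = 2350/67 + 1146 = 79132/67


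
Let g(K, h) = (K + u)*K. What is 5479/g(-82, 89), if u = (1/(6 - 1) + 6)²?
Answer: 136975/89298 ≈ 1.5339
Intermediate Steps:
u = 961/25 (u = (1/5 + 6)² = (⅕ + 6)² = (31/5)² = 961/25 ≈ 38.440)
g(K, h) = K*(961/25 + K) (g(K, h) = (K + 961/25)*K = (961/25 + K)*K = K*(961/25 + K))
5479/g(-82, 89) = 5479/(((1/25)*(-82)*(961 + 25*(-82)))) = 5479/(((1/25)*(-82)*(961 - 2050))) = 5479/(((1/25)*(-82)*(-1089))) = 5479/(89298/25) = 5479*(25/89298) = 136975/89298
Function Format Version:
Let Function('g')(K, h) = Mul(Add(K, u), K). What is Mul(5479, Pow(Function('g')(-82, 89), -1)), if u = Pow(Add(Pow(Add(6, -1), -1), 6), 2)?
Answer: Rational(136975, 89298) ≈ 1.5339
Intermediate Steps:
u = Rational(961, 25) (u = Pow(Add(Pow(5, -1), 6), 2) = Pow(Add(Rational(1, 5), 6), 2) = Pow(Rational(31, 5), 2) = Rational(961, 25) ≈ 38.440)
Function('g')(K, h) = Mul(K, Add(Rational(961, 25), K)) (Function('g')(K, h) = Mul(Add(K, Rational(961, 25)), K) = Mul(Add(Rational(961, 25), K), K) = Mul(K, Add(Rational(961, 25), K)))
Mul(5479, Pow(Function('g')(-82, 89), -1)) = Mul(5479, Pow(Mul(Rational(1, 25), -82, Add(961, Mul(25, -82))), -1)) = Mul(5479, Pow(Mul(Rational(1, 25), -82, Add(961, -2050)), -1)) = Mul(5479, Pow(Mul(Rational(1, 25), -82, -1089), -1)) = Mul(5479, Pow(Rational(89298, 25), -1)) = Mul(5479, Rational(25, 89298)) = Rational(136975, 89298)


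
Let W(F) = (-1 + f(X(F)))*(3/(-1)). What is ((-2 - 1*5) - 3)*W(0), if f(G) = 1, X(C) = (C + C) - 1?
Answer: 0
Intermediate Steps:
X(C) = -1 + 2*C (X(C) = 2*C - 1 = -1 + 2*C)
W(F) = 0 (W(F) = (-1 + 1)*(3/(-1)) = 0*(3*(-1)) = 0*(-3) = 0)
((-2 - 1*5) - 3)*W(0) = ((-2 - 1*5) - 3)*0 = ((-2 - 5) - 3)*0 = (-7 - 3)*0 = -10*0 = 0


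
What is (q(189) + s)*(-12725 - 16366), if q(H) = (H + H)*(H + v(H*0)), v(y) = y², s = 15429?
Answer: -2527164261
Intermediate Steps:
q(H) = 2*H² (q(H) = (H + H)*(H + (H*0)²) = (2*H)*(H + 0²) = (2*H)*(H + 0) = (2*H)*H = 2*H²)
(q(189) + s)*(-12725 - 16366) = (2*189² + 15429)*(-12725 - 16366) = (2*35721 + 15429)*(-29091) = (71442 + 15429)*(-29091) = 86871*(-29091) = -2527164261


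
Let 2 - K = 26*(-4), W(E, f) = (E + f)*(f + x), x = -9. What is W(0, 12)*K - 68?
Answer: 3748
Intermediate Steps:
W(E, f) = (-9 + f)*(E + f) (W(E, f) = (E + f)*(f - 9) = (E + f)*(-9 + f) = (-9 + f)*(E + f))
K = 106 (K = 2 - 26*(-4) = 2 - 1*(-104) = 2 + 104 = 106)
W(0, 12)*K - 68 = (12² - 9*0 - 9*12 + 0*12)*106 - 68 = (144 + 0 - 108 + 0)*106 - 68 = 36*106 - 68 = 3816 - 68 = 3748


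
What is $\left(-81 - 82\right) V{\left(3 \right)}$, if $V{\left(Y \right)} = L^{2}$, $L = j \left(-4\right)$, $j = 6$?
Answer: $-93888$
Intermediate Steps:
$L = -24$ ($L = 6 \left(-4\right) = -24$)
$V{\left(Y \right)} = 576$ ($V{\left(Y \right)} = \left(-24\right)^{2} = 576$)
$\left(-81 - 82\right) V{\left(3 \right)} = \left(-81 - 82\right) 576 = \left(-163\right) 576 = -93888$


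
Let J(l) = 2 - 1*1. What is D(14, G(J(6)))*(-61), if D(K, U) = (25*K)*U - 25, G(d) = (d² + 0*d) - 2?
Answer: 22875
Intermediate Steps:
J(l) = 1 (J(l) = 2 - 1 = 1)
G(d) = -2 + d² (G(d) = (d² + 0) - 2 = d² - 2 = -2 + d²)
D(K, U) = -25 + 25*K*U (D(K, U) = 25*K*U - 25 = -25 + 25*K*U)
D(14, G(J(6)))*(-61) = (-25 + 25*14*(-2 + 1²))*(-61) = (-25 + 25*14*(-2 + 1))*(-61) = (-25 + 25*14*(-1))*(-61) = (-25 - 350)*(-61) = -375*(-61) = 22875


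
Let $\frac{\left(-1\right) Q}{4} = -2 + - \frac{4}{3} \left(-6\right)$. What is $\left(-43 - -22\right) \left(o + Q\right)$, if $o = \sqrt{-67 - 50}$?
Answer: $504 - 63 i \sqrt{13} \approx 504.0 - 227.15 i$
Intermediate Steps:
$o = 3 i \sqrt{13}$ ($o = \sqrt{-117} = 3 i \sqrt{13} \approx 10.817 i$)
$Q = -24$ ($Q = - 4 \left(-2 + - \frac{4}{3} \left(-6\right)\right) = - 4 \left(-2 + \left(-4\right) \frac{1}{3} \left(-6\right)\right) = - 4 \left(-2 - -8\right) = - 4 \left(-2 + 8\right) = \left(-4\right) 6 = -24$)
$\left(-43 - -22\right) \left(o + Q\right) = \left(-43 - -22\right) \left(3 i \sqrt{13} - 24\right) = \left(-43 + 22\right) \left(-24 + 3 i \sqrt{13}\right) = - 21 \left(-24 + 3 i \sqrt{13}\right) = 504 - 63 i \sqrt{13}$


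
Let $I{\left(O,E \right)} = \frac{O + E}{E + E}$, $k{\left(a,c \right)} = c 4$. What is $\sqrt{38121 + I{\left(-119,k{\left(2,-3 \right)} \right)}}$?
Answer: $\frac{\sqrt{5490210}}{12} \approx 195.26$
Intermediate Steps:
$k{\left(a,c \right)} = 4 c$
$I{\left(O,E \right)} = \frac{E + O}{2 E}$
$\sqrt{38121 + I{\left(-119,k{\left(2,-3 \right)} \right)}} = \sqrt{38121 + \frac{4 \left(-3\right) - 119}{2 \cdot 4 \left(-3\right)}} = \sqrt{38121 + \frac{-12 - 119}{2 \left(-12\right)}} = \sqrt{38121 + \frac{1}{2} \left(- \frac{1}{12}\right) \left(-131\right)} = \sqrt{38121 + \frac{131}{24}} = \sqrt{\frac{915035}{24}} = \frac{\sqrt{5490210}}{12}$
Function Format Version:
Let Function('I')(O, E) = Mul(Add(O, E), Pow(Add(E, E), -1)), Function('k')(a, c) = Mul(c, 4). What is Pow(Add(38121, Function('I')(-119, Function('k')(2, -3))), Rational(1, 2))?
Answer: Mul(Rational(1, 12), Pow(5490210, Rational(1, 2))) ≈ 195.26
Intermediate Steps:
Function('k')(a, c) = Mul(4, c)
Function('I')(O, E) = Mul(Rational(1, 2), Pow(E, -1), Add(E, O)) (Function('I')(O, E) = Mul(Add(E, O), Pow(Mul(2, E), -1)) = Mul(Add(E, O), Mul(Rational(1, 2), Pow(E, -1))) = Mul(Rational(1, 2), Pow(E, -1), Add(E, O)))
Pow(Add(38121, Function('I')(-119, Function('k')(2, -3))), Rational(1, 2)) = Pow(Add(38121, Mul(Rational(1, 2), Pow(Mul(4, -3), -1), Add(Mul(4, -3), -119))), Rational(1, 2)) = Pow(Add(38121, Mul(Rational(1, 2), Pow(-12, -1), Add(-12, -119))), Rational(1, 2)) = Pow(Add(38121, Mul(Rational(1, 2), Rational(-1, 12), -131)), Rational(1, 2)) = Pow(Add(38121, Rational(131, 24)), Rational(1, 2)) = Pow(Rational(915035, 24), Rational(1, 2)) = Mul(Rational(1, 12), Pow(5490210, Rational(1, 2)))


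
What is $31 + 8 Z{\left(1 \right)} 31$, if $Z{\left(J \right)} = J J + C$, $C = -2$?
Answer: $-217$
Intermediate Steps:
$Z{\left(J \right)} = -2 + J^{2}$ ($Z{\left(J \right)} = J J - 2 = J^{2} - 2 = -2 + J^{2}$)
$31 + 8 Z{\left(1 \right)} 31 = 31 + 8 \left(-2 + 1^{2}\right) 31 = 31 + 8 \left(-2 + 1\right) 31 = 31 + 8 \left(-1\right) 31 = 31 - 248 = -217$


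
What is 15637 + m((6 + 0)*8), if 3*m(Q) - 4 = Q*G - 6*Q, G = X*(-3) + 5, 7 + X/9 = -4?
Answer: 61123/3 ≈ 20374.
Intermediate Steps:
X = -99 (X = -63 + 9*(-4) = -63 - 36 = -99)
G = 302 (G = -99*(-3) + 5 = 297 + 5 = 302)
m(Q) = 4/3 + 296*Q/3 (m(Q) = 4/3 + (Q*302 - 6*Q)/3 = 4/3 + (302*Q - 6*Q)/3 = 4/3 + (296*Q)/3 = 4/3 + 296*Q/3)
15637 + m((6 + 0)*8) = 15637 + (4/3 + 296*((6 + 0)*8)/3) = 15637 + (4/3 + 296*(6*8)/3) = 15637 + (4/3 + (296/3)*48) = 15637 + (4/3 + 4736) = 15637 + 14212/3 = 61123/3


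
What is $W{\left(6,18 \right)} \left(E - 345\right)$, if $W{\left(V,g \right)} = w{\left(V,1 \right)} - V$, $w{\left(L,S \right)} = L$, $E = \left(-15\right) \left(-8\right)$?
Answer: $0$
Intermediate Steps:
$E = 120$
$W{\left(V,g \right)} = 0$ ($W{\left(V,g \right)} = V - V = 0$)
$W{\left(6,18 \right)} \left(E - 345\right) = 0 \left(120 - 345\right) = 0 \left(-225\right) = 0$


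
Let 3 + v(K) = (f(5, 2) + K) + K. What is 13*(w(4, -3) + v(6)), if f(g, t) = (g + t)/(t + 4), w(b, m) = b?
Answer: 1105/6 ≈ 184.17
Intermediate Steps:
f(g, t) = (g + t)/(4 + t)
v(K) = -11/6 + 2*K (v(K) = -3 + (((5 + 2)/(4 + 2) + K) + K) = -3 + ((7/6 + K) + K) = -3 + (7/6 + 2*K) = -11/6 + 2*K)
13*(w(4, -3) + v(6)) = 13*(4 + (-11/6 + 2*6)) = 13*(4 + (-11/6 + 12)) = 13*(4 + 61/6) = 13*(85/6) = 1105/6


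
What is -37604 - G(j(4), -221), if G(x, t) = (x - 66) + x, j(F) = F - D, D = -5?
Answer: -37556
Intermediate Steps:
j(F) = 5 + F (j(F) = F - 1*(-5) = F + 5 = 5 + F)
G(x, t) = -66 + 2*x (G(x, t) = (-66 + x) + x = -66 + 2*x)
-37604 - G(j(4), -221) = -37604 - (-66 + 2*(5 + 4)) = -37604 - (-66 + 2*9) = -37604 - (-66 + 18) = -37604 - 1*(-48) = -37604 + 48 = -37556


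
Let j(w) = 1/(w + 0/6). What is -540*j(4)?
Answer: -135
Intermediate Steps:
j(w) = 1/w (j(w) = 1/(w + 0*(1/6)) = 1/(w + 0) = 1/w)
-540*j(4) = -540/4 = -540*1/4 = -135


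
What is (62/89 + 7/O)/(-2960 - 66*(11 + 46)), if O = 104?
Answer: -7071/62218832 ≈ -0.00011365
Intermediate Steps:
(62/89 + 7/O)/(-2960 - 66*(11 + 46)) = (62/89 + 7/104)/(-2960 - 66*(11 + 46)) = (62*(1/89) + 7*(1/104))/(-2960 - 66*57) = (62/89 + 7/104)/(-2960 - 3762) = (7071/9256)/(-6722) = (7071/9256)*(-1/6722) = -7071/62218832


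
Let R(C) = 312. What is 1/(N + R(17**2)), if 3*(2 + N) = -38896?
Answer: -3/37966 ≈ -7.9018e-5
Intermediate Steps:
N = -38902/3 (N = -2 + (1/3)*(-38896) = -2 - 38896/3 = -38902/3 ≈ -12967.)
1/(N + R(17**2)) = 1/(-38902/3 + 312) = 1/(-37966/3) = -3/37966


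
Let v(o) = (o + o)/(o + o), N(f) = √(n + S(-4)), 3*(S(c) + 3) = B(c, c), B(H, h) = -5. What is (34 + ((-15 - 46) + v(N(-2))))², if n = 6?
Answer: 676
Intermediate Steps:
S(c) = -14/3 (S(c) = -3 + (⅓)*(-5) = -3 - 5/3 = -14/3)
N(f) = 2*√3/3 (N(f) = √(6 - 14/3) = √(4/3) = 2*√3/3)
v(o) = 1 (v(o) = (2*o)/((2*o)) = (2*o)*(1/(2*o)) = 1)
(34 + ((-15 - 46) + v(N(-2))))² = (34 + ((-15 - 46) + 1))² = (34 + (-61 + 1))² = (34 - 60)² = (-26)² = 676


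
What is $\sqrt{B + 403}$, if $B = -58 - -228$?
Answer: $\sqrt{573} \approx 23.937$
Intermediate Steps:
$B = 170$ ($B = -58 + 228 = 170$)
$\sqrt{B + 403} = \sqrt{170 + 403} = \sqrt{573}$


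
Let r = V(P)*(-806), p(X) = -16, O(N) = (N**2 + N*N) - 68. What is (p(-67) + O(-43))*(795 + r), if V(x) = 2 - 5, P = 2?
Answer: 11611782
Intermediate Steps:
V(x) = -3
O(N) = -68 + 2*N**2 (O(N) = (N**2 + N**2) - 68 = 2*N**2 - 68 = -68 + 2*N**2)
r = 2418 (r = -3*(-806) = 2418)
(p(-67) + O(-43))*(795 + r) = (-16 + (-68 + 2*(-43)**2))*(795 + 2418) = (-16 + (-68 + 2*1849))*3213 = (-16 + (-68 + 3698))*3213 = (-16 + 3630)*3213 = 3614*3213 = 11611782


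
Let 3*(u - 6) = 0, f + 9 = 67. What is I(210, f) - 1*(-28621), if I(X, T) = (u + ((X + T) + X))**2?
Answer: 262877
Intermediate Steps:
f = 58 (f = -9 + 67 = 58)
u = 6 (u = 6 + (1/3)*0 = 6 + 0 = 6)
I(X, T) = (6 + T + 2*X)**2 (I(X, T) = (6 + ((X + T) + X))**2 = (6 + ((T + X) + X))**2 = (6 + (T + 2*X))**2 = (6 + T + 2*X)**2)
I(210, f) - 1*(-28621) = (6 + 58 + 2*210)**2 - 1*(-28621) = (6 + 58 + 420)**2 + 28621 = 484**2 + 28621 = 234256 + 28621 = 262877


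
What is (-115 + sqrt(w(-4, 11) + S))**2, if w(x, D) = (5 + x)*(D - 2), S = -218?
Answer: (115 - I*sqrt(209))**2 ≈ 13016.0 - 3325.1*I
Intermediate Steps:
w(x, D) = (-2 + D)*(5 + x) (w(x, D) = (5 + x)*(-2 + D) = (-2 + D)*(5 + x))
(-115 + sqrt(w(-4, 11) + S))**2 = (-115 + sqrt((-10 - 2*(-4) + 5*11 + 11*(-4)) - 218))**2 = (-115 + sqrt((-10 + 8 + 55 - 44) - 218))**2 = (-115 + sqrt(9 - 218))**2 = (-115 + sqrt(-209))**2 = (-115 + I*sqrt(209))**2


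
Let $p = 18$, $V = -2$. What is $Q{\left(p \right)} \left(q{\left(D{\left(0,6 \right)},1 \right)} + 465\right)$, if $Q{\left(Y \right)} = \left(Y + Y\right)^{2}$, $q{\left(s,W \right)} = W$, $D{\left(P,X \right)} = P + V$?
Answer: $603936$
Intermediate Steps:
$D{\left(P,X \right)} = -2 + P$ ($D{\left(P,X \right)} = P - 2 = -2 + P$)
$Q{\left(Y \right)} = 4 Y^{2}$ ($Q{\left(Y \right)} = \left(2 Y\right)^{2} = 4 Y^{2}$)
$Q{\left(p \right)} \left(q{\left(D{\left(0,6 \right)},1 \right)} + 465\right) = 4 \cdot 18^{2} \left(1 + 465\right) = 4 \cdot 324 \cdot 466 = 1296 \cdot 466 = 603936$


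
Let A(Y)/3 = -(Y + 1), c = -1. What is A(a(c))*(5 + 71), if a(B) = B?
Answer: 0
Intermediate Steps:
A(Y) = -3 - 3*Y (A(Y) = 3*(-(Y + 1)) = 3*(-(1 + Y)) = 3*(-1 - Y) = -3 - 3*Y)
A(a(c))*(5 + 71) = (-3 - 3*(-1))*(5 + 71) = (-3 + 3)*76 = 0*76 = 0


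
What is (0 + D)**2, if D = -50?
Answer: 2500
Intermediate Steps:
(0 + D)**2 = (0 - 50)**2 = (-50)**2 = 2500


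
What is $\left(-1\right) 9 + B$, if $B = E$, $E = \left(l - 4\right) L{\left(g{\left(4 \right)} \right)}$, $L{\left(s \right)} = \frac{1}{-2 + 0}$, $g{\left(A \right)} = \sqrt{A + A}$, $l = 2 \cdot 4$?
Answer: $-11$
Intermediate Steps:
$l = 8$
$g{\left(A \right)} = \sqrt{2} \sqrt{A}$ ($g{\left(A \right)} = \sqrt{2 A} = \sqrt{2} \sqrt{A}$)
$L{\left(s \right)} = - \frac{1}{2}$ ($L{\left(s \right)} = \frac{1}{-2} = - \frac{1}{2}$)
$E = -2$ ($E = \left(8 - 4\right) \left(- \frac{1}{2}\right) = 4 \left(- \frac{1}{2}\right) = -2$)
$B = -2$
$\left(-1\right) 9 + B = \left(-1\right) 9 - 2 = -9 - 2 = -11$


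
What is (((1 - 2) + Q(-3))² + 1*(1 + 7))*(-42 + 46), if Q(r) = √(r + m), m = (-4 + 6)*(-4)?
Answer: -8 - 8*I*√11 ≈ -8.0 - 26.533*I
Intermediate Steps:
m = -8 (m = 2*(-4) = -8)
Q(r) = √(-8 + r) (Q(r) = √(r - 8) = √(-8 + r))
(((1 - 2) + Q(-3))² + 1*(1 + 7))*(-42 + 46) = (((1 - 2) + √(-8 - 3))² + 1*(1 + 7))*(-42 + 46) = ((-1 + √(-11))² + 1*8)*4 = ((-1 + I*√11)² + 8)*4 = (8 + (-1 + I*√11)²)*4 = 32 + 4*(-1 + I*√11)²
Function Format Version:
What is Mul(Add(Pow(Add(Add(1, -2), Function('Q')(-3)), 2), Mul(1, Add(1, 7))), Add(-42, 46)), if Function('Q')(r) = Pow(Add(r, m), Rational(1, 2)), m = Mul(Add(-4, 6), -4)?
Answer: Add(-8, Mul(-8, I, Pow(11, Rational(1, 2)))) ≈ Add(-8.0000, Mul(-26.533, I))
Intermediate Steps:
m = -8 (m = Mul(2, -4) = -8)
Function('Q')(r) = Pow(Add(-8, r), Rational(1, 2)) (Function('Q')(r) = Pow(Add(r, -8), Rational(1, 2)) = Pow(Add(-8, r), Rational(1, 2)))
Mul(Add(Pow(Add(Add(1, -2), Function('Q')(-3)), 2), Mul(1, Add(1, 7))), Add(-42, 46)) = Mul(Add(Pow(Add(Add(1, -2), Pow(Add(-8, -3), Rational(1, 2))), 2), Mul(1, Add(1, 7))), Add(-42, 46)) = Mul(Add(Pow(Add(-1, Pow(-11, Rational(1, 2))), 2), Mul(1, 8)), 4) = Mul(Add(Pow(Add(-1, Mul(I, Pow(11, Rational(1, 2)))), 2), 8), 4) = Mul(Add(8, Pow(Add(-1, Mul(I, Pow(11, Rational(1, 2)))), 2)), 4) = Add(32, Mul(4, Pow(Add(-1, Mul(I, Pow(11, Rational(1, 2)))), 2)))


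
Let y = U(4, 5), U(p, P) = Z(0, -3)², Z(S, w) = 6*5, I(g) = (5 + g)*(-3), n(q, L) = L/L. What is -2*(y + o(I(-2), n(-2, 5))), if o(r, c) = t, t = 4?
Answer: -1808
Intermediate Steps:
n(q, L) = 1
I(g) = -15 - 3*g
o(r, c) = 4
Z(S, w) = 30
U(p, P) = 900 (U(p, P) = 30² = 900)
y = 900
-2*(y + o(I(-2), n(-2, 5))) = -2*(900 + 4) = -2*904 = -1808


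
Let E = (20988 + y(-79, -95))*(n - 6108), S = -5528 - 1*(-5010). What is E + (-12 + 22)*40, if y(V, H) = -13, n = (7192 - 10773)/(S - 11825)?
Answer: -1581247099225/12343 ≈ -1.2811e+8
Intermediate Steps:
S = -518 (S = -5528 + 5010 = -518)
n = 3581/12343 (n = (7192 - 10773)/(-518 - 11825) = -3581/(-12343) = -3581*(-1/12343) = 3581/12343 ≈ 0.29012)
E = -1581252036425/12343 (E = (20988 - 13)*(3581/12343 - 6108) = 20975*(-75387463/12343) = -1581252036425/12343 ≈ -1.2811e+8)
E + (-12 + 22)*40 = -1581252036425/12343 + (-12 + 22)*40 = -1581252036425/12343 + 10*40 = -1581252036425/12343 + 400 = -1581247099225/12343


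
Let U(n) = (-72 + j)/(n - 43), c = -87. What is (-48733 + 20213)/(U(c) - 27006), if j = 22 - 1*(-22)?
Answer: 231725/219422 ≈ 1.0561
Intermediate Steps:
j = 44 (j = 22 + 22 = 44)
U(n) = -28/(-43 + n) (U(n) = (-72 + 44)/(n - 43) = -28/(-43 + n))
(-48733 + 20213)/(U(c) - 27006) = (-48733 + 20213)/(-28/(-43 - 87) - 27006) = -28520/(-28/(-130) - 27006) = -28520/(-28*(-1/130) - 27006) = -28520/(14/65 - 27006) = -28520/(-1755376/65) = -28520*(-65/1755376) = 231725/219422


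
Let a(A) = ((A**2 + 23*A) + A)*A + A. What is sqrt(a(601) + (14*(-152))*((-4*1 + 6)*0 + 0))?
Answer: sqrt(225751226) ≈ 15025.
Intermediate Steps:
a(A) = A + A*(A**2 + 24*A) (a(A) = (A**2 + 24*A)*A + A = A*(A**2 + 24*A) + A = A + A*(A**2 + 24*A))
sqrt(a(601) + (14*(-152))*((-4*1 + 6)*0 + 0)) = sqrt(601*(1 + 601**2 + 24*601) + (14*(-152))*((-4*1 + 6)*0 + 0)) = sqrt(601*(1 + 361201 + 14424) - 2128*((-4 + 6)*0 + 0)) = sqrt(601*375626 - 2128*(2*0 + 0)) = sqrt(225751226 - 2128*(0 + 0)) = sqrt(225751226 - 2128*0) = sqrt(225751226 + 0) = sqrt(225751226)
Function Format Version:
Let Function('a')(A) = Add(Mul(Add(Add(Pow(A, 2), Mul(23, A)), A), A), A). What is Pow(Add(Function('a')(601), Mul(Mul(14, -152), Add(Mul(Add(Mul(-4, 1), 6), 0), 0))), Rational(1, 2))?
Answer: Pow(225751226, Rational(1, 2)) ≈ 15025.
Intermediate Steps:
Function('a')(A) = Add(A, Mul(A, Add(Pow(A, 2), Mul(24, A)))) (Function('a')(A) = Add(Mul(Add(Pow(A, 2), Mul(24, A)), A), A) = Add(Mul(A, Add(Pow(A, 2), Mul(24, A))), A) = Add(A, Mul(A, Add(Pow(A, 2), Mul(24, A)))))
Pow(Add(Function('a')(601), Mul(Mul(14, -152), Add(Mul(Add(Mul(-4, 1), 6), 0), 0))), Rational(1, 2)) = Pow(Add(Mul(601, Add(1, Pow(601, 2), Mul(24, 601))), Mul(Mul(14, -152), Add(Mul(Add(Mul(-4, 1), 6), 0), 0))), Rational(1, 2)) = Pow(Add(Mul(601, Add(1, 361201, 14424)), Mul(-2128, Add(Mul(Add(-4, 6), 0), 0))), Rational(1, 2)) = Pow(Add(Mul(601, 375626), Mul(-2128, Add(Mul(2, 0), 0))), Rational(1, 2)) = Pow(Add(225751226, Mul(-2128, Add(0, 0))), Rational(1, 2)) = Pow(Add(225751226, Mul(-2128, 0)), Rational(1, 2)) = Pow(Add(225751226, 0), Rational(1, 2)) = Pow(225751226, Rational(1, 2))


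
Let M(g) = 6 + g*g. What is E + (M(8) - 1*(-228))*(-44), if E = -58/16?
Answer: -104925/8 ≈ -13116.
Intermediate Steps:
M(g) = 6 + g²
E = -29/8 (E = -58*1/16 = -29/8 ≈ -3.6250)
E + (M(8) - 1*(-228))*(-44) = -29/8 + ((6 + 8²) - 1*(-228))*(-44) = -29/8 + ((6 + 64) + 228)*(-44) = -29/8 + (70 + 228)*(-44) = -29/8 + 298*(-44) = -29/8 - 13112 = -104925/8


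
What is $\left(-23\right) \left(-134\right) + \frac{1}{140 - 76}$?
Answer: $\frac{197249}{64} \approx 3082.0$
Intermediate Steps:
$\left(-23\right) \left(-134\right) + \frac{1}{140 - 76} = 3082 + \frac{1}{64} = \frac{197249}{64}$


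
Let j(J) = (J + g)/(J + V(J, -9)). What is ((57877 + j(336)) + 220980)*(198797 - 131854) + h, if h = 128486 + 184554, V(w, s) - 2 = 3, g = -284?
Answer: 6365735963167/341 ≈ 1.8668e+10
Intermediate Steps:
V(w, s) = 5 (V(w, s) = 2 + 3 = 5)
j(J) = (-284 + J)/(5 + J) (j(J) = (J - 284)/(J + 5) = (-284 + J)/(5 + J))
h = 313040
((57877 + j(336)) + 220980)*(198797 - 131854) + h = ((57877 + (-284 + 336)/(5 + 336)) + 220980)*(198797 - 131854) + 313040 = ((57877 + 52/341) + 220980)*66943 + 313040 = (19736109/341 + 220980)*66943 + 313040 = (95090289/341)*66943 + 313040 = 6365629216527/341 + 313040 = 6365735963167/341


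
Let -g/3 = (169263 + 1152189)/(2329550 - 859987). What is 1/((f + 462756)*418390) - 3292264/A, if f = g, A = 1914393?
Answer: -8006225588510429485033/4655477878782284510320 ≈ -1.7197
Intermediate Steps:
g = -3964356/1469563 (g = -3*(169263 + 1152189)/(2329550 - 859987) = -3964356/1469563 ≈ -2.6976)
f = -3964356/1469563 ≈ -2.6976
1/((f + 462756)*418390) - 3292264/A = 1/((-3964356/1469563 + 462756)*418390) - 3292264/1914393 = (1/418390)/(680045131272/1469563) - 3292264*1/1914393 = (1469563/680045131272)*(1/418390) - 3292264/1914393 = 1469563/284524082472892080 - 3292264/1914393 = -8006225588510429485033/4655477878782284510320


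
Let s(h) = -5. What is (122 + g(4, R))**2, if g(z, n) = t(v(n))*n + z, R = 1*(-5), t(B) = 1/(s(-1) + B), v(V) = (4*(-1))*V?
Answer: 142129/9 ≈ 15792.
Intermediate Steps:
v(V) = -4*V
t(B) = 1/(-5 + B)
R = -5
g(z, n) = z + n/(-5 - 4*n) (g(z, n) = n/(-5 - 4*n) + z = z + n/(-5 - 4*n))
(122 + g(4, R))**2 = (122 + (4 - 1*(-5)/(5 + 4*(-5))))**2 = (122 + (4 - 1*(-5)/(5 - 20)))**2 = (122 + (4 - 1*(-5)/(-15)))**2 = (122 + (4 - 1*(-5)*(-1/15)))**2 = (122 + (4 - 1/3))**2 = (122 + 11/3)**2 = (377/3)**2 = 142129/9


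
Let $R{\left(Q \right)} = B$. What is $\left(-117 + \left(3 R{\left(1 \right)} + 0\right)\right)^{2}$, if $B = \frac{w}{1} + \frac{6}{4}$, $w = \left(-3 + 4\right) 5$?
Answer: $\frac{38025}{4} \approx 9506.3$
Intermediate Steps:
$w = 5$ ($w = 1 \cdot 5 = 5$)
$B = \frac{13}{2}$ ($B = \frac{5}{1} + \frac{6}{4} = 5 \cdot 1 + 6 \cdot \frac{1}{4} = 5 + \frac{3}{2} = \frac{13}{2} \approx 6.5$)
$R{\left(Q \right)} = \frac{13}{2}$
$\left(-117 + \left(3 R{\left(1 \right)} + 0\right)\right)^{2} = \left(-117 + \left(3 \cdot \frac{13}{2} + 0\right)\right)^{2} = \left(-117 + \left(\frac{39}{2} + 0\right)\right)^{2} = \left(-117 + \frac{39}{2}\right)^{2} = \left(- \frac{195}{2}\right)^{2} = \frac{38025}{4}$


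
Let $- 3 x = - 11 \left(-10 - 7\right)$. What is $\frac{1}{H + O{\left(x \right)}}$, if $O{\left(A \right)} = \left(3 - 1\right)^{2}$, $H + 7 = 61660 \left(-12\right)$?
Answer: $- \frac{1}{739923} \approx -1.3515 \cdot 10^{-6}$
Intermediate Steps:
$H = -739927$ ($H = -7 + 61660 \left(-12\right) = -7 - 739920 = -739927$)
$x = - \frac{187}{3}$ ($x = - \frac{\left(-11\right) \left(-10 - 7\right)}{3} = - \frac{\left(-11\right) \left(-17\right)}{3} = \left(- \frac{1}{3}\right) 187 = - \frac{187}{3} \approx -62.333$)
$O{\left(A \right)} = 4$ ($O{\left(A \right)} = 2^{2} = 4$)
$\frac{1}{H + O{\left(x \right)}} = \frac{1}{-739927 + 4} = \frac{1}{-739923} = - \frac{1}{739923}$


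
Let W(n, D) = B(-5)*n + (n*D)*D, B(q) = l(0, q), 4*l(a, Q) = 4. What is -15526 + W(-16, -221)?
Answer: -796998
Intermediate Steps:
l(a, Q) = 1 (l(a, Q) = (¼)*4 = 1)
B(q) = 1
W(n, D) = n + n*D² (W(n, D) = 1*n + (n*D)*D = n + (D*n)*D = n + n*D²)
-15526 + W(-16, -221) = -15526 - 16*(1 + (-221)²) = -15526 - 16*(1 + 48841) = -15526 - 16*48842 = -15526 - 781472 = -796998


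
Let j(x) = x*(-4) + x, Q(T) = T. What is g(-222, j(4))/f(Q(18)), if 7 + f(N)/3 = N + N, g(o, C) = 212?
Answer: 212/87 ≈ 2.4368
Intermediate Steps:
j(x) = -3*x (j(x) = -4*x + x = -3*x)
f(N) = -21 + 6*N (f(N) = -21 + 3*(N + N) = -21 + 3*(2*N) = -21 + 6*N)
g(-222, j(4))/f(Q(18)) = 212/(-21 + 6*18) = 212/(-21 + 108) = 212/87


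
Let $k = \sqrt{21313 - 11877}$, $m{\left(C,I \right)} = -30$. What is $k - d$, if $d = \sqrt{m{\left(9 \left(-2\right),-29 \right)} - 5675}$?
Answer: $2 \sqrt{2359} - i \sqrt{5705} \approx 97.139 - 75.531 i$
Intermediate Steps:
$k = 2 \sqrt{2359}$ ($k = \sqrt{9436} = 2 \sqrt{2359} \approx 97.139$)
$d = i \sqrt{5705}$ ($d = \sqrt{-30 - 5675} = \sqrt{-5705} = i \sqrt{5705} \approx 75.531 i$)
$k - d = 2 \sqrt{2359} - i \sqrt{5705}$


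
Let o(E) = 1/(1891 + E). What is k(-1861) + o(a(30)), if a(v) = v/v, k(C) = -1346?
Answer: -2546631/1892 ≈ -1346.0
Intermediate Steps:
a(v) = 1
k(-1861) + o(a(30)) = -1346 + 1/(1891 + 1) = -1346 + 1/1892 = -2546631/1892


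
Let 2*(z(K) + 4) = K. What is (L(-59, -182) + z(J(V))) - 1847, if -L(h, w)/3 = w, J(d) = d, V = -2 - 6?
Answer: -1309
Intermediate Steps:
V = -8
z(K) = -4 + K/2
L(h, w) = -3*w
(L(-59, -182) + z(J(V))) - 1847 = (-3*(-182) + (-4 + (1/2)*(-8))) - 1847 = (546 + (-4 - 4)) - 1847 = (546 - 8) - 1847 = 538 - 1847 = -1309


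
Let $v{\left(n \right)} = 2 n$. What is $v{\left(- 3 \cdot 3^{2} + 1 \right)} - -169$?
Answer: $117$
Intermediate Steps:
$v{\left(- 3 \cdot 3^{2} + 1 \right)} - -169 = 2 \left(- 3 \cdot 3^{2} + 1\right) - -169 = 2 \left(\left(-3\right) 9 + 1\right) + 169 = 2 \left(-27 + 1\right) + 169 = 2 \left(-26\right) + 169 = -52 + 169 = 117$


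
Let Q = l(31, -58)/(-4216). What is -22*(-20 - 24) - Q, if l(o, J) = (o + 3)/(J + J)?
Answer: 13923711/14384 ≈ 968.00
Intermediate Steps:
l(o, J) = (3 + o)/(2*J) (l(o, J) = (3 + o)/((2*J)) = (3 + o)*(1/(2*J)) = (3 + o)/(2*J))
Q = 1/14384 (Q = ((½)*(3 + 31)/(-58))/(-4216) = ((½)*(-1/58)*34)*(-1/4216) = -17/58*(-1/4216) = 1/14384 ≈ 6.9522e-5)
-22*(-20 - 24) - Q = -22*(-20 - 24) - 1*1/14384 = -22*(-44) - 1/14384 = 968 - 1/14384 = 13923711/14384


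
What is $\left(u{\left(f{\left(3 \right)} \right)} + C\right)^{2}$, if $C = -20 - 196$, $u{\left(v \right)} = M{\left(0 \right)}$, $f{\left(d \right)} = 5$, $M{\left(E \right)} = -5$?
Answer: $48841$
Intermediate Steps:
$u{\left(v \right)} = -5$
$C = -216$
$\left(u{\left(f{\left(3 \right)} \right)} + C\right)^{2} = \left(-5 - 216\right)^{2} = \left(-221\right)^{2} = 48841$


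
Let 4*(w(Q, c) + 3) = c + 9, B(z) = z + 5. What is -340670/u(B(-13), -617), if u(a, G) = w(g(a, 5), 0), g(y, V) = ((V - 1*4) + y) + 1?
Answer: 1362680/3 ≈ 4.5423e+5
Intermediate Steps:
g(y, V) = -3 + V + y (g(y, V) = ((V - 4) + y) + 1 = ((-4 + V) + y) + 1 = (-4 + V + y) + 1 = -3 + V + y)
B(z) = 5 + z
w(Q, c) = -¾ + c/4 (w(Q, c) = -3 + (c + 9)/4 = -3 + (9 + c)/4 = -3 + (9/4 + c/4) = -¾ + c/4)
u(a, G) = -¾ (u(a, G) = -¾ + (¼)*0 = -¾ + 0 = -¾)
-340670/u(B(-13), -617) = -340670/(-¾) = -340670*(-4/3) = 1362680/3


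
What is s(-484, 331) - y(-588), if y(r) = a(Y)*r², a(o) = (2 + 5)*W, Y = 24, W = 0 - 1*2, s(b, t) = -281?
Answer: 4840135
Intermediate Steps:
W = -2 (W = 0 - 2 = -2)
a(o) = -14 (a(o) = (2 + 5)*(-2) = 7*(-2) = -14)
y(r) = -14*r²
s(-484, 331) - y(-588) = -281 - (-14)*(-588)² = -281 - (-14)*345744 = -281 - 1*(-4840416) = -281 + 4840416 = 4840135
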